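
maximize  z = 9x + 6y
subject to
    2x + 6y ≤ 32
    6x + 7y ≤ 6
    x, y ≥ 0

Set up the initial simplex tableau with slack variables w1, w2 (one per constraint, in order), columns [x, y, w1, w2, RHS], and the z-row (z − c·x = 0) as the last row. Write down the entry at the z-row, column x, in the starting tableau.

-9

The z-row carries the negated objective coefficients: the x entry is -9.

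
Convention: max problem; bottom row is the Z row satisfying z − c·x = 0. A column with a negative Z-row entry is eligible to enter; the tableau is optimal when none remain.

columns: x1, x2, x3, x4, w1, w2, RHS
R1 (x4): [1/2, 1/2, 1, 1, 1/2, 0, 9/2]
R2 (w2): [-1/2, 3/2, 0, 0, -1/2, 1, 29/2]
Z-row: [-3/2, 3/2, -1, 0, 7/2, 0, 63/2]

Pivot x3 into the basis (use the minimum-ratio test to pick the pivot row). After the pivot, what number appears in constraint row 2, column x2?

Ratio test on column x3 — row 1: (9/2)/1 = 9/2; row 2: entry 0 ≤ 0. Minimum is 9/2 at row 1 (x4 leaves); pivot element 1.
Divide row 1 by 1; eliminate column x3 from the other rows.
Row 2 update in column x2: 3/2 − 0·(1/2) = 3/2.

3/2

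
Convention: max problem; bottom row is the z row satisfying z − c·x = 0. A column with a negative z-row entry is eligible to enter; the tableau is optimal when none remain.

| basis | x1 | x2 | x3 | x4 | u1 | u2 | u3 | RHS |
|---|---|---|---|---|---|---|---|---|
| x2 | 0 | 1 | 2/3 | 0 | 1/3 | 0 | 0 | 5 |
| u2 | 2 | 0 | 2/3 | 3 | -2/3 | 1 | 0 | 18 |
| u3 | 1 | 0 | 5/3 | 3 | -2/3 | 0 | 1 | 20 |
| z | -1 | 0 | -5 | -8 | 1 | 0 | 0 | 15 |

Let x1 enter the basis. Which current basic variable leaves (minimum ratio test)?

Column x1 entries and ratios — x2: 0 ≤ 0, skip; u2: 18/2 = 9; u3: 20/1 = 20.
Smallest ratio is 9 in the row of u2, so u2 leaves.

u2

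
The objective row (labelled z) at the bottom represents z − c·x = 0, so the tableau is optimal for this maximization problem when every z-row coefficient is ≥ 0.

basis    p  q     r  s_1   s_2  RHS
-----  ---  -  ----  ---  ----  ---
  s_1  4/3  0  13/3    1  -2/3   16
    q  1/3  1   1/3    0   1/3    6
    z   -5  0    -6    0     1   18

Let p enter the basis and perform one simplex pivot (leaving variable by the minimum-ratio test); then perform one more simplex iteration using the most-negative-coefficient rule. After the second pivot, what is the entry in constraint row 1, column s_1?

1/2

Ratio test on column p — row 1: 16/(4/3) = 12; row 2: 6/(1/3) = 18. Minimum is 12 at row 1 (s_1 leaves); pivot element 4/3.
Divide row 1 by 4/3; eliminate column p from the other rows.
Second iteration: most negative z-row entry is -3/2 in column s_2, so s_2 enters.
Ratio test on column s_2 — row 1: entry -1/2 ≤ 0; row 2: 2/(1/2) = 4. Minimum is 4 at row 2 (q leaves); pivot element 1/2.
Divide row 2 by 1/2; eliminate column s_2 from the other rows.
After both pivots, the entry at constraint row 1, column s_1 is 1/2.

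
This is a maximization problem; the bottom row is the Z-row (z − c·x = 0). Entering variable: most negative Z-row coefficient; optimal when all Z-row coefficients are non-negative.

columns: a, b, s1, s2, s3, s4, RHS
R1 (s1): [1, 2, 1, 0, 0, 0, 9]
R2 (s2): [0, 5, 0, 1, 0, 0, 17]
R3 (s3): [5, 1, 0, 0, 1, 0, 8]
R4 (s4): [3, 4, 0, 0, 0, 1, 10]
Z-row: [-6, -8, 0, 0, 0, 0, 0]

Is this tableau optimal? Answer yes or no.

The Z-row has a negative entry -8 in column b, so it is not optimal.

no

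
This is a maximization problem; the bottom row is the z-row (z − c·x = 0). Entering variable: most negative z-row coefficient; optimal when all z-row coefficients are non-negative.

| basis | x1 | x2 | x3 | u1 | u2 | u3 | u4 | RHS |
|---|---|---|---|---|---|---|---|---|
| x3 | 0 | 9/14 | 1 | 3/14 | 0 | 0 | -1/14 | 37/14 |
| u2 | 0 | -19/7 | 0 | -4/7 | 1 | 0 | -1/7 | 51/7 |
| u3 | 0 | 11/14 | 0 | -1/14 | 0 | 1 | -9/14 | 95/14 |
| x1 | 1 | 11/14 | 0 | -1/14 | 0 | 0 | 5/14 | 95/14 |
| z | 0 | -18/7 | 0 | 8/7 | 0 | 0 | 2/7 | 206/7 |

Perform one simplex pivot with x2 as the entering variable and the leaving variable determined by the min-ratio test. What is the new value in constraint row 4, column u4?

Ratio test on column x2 — row 1: (37/14)/(9/14) = 37/9; row 2: entry -19/7 ≤ 0; row 3: (95/14)/(11/14) = 95/11; row 4: (95/14)/(11/14) = 95/11. Minimum is 37/9 at row 1 (x3 leaves); pivot element 9/14.
Divide row 1 by 9/14; eliminate column x2 from the other rows.
Row 4 update in column u4: 5/14 − (11/14)·(-1/9) = 4/9.

4/9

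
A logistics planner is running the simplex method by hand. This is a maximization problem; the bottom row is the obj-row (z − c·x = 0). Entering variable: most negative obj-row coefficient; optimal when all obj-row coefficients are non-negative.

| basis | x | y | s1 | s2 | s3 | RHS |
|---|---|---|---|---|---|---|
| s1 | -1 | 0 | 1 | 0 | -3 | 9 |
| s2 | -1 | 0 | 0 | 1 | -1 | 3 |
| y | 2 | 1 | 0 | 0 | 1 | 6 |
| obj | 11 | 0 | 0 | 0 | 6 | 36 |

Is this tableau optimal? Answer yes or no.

yes

Every obj-row coefficient is ≥ 0, so the tableau is optimal.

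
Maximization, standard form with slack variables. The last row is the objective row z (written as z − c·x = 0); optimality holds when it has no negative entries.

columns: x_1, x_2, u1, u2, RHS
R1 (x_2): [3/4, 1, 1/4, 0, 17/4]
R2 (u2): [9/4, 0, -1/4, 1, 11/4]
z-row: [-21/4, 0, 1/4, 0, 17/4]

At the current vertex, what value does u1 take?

0

u1 is not in the basis, so in the current basic feasible solution u1 = 0.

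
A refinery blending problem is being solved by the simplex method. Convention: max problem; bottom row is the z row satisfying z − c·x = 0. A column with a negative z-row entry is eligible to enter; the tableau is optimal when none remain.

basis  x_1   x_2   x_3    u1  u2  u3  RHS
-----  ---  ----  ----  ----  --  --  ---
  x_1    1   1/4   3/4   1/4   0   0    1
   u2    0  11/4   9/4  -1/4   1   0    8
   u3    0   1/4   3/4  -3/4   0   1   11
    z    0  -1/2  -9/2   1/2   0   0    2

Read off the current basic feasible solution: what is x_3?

0

x_3 is not in the basis, so in the current basic feasible solution x_3 = 0.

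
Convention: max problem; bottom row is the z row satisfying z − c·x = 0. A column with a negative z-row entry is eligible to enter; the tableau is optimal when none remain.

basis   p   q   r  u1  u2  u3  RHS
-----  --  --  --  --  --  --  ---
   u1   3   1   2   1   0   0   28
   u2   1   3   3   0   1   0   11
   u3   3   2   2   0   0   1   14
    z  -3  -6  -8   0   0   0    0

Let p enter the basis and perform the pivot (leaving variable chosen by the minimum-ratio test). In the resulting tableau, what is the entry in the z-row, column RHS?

14

Ratio test on column p — row 1: 28/3 = 28/3; row 2: 11/1 = 11; row 3: 14/3 = 14/3. Minimum is 14/3 at row 3 (u3 leaves); pivot element 3.
Divide row 3 by 3; eliminate column p from the other rows.
z-row update in column RHS: 0 − (-3)·(14/3) = 14.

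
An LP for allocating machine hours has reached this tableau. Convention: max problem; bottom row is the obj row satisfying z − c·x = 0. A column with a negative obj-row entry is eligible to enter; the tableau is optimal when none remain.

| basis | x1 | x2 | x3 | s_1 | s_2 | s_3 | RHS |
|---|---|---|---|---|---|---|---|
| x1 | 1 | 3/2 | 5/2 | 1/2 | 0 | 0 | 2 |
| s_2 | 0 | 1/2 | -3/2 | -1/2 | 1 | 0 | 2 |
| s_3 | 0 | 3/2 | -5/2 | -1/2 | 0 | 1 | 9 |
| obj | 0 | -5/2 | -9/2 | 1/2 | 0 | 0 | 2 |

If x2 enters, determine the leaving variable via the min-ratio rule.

x1

Column x2 entries and ratios — x1: 2/(3/2) = 4/3; s_2: 2/(1/2) = 4; s_3: 9/(3/2) = 6.
Smallest ratio is 4/3 in the row of x1, so x1 leaves.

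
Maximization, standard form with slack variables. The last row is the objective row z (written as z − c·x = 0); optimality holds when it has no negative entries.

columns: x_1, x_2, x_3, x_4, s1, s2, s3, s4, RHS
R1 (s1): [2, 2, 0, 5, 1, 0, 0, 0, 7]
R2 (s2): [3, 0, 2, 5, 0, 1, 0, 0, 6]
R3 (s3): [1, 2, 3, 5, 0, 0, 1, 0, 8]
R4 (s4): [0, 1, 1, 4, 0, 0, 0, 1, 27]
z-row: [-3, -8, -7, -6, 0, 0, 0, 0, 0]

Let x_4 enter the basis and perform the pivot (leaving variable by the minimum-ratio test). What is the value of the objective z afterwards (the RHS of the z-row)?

36/5

Ratio test on column x_4 — row 1: 7/5 = 7/5; row 2: 6/5 = 6/5; row 3: 8/5 = 8/5; row 4: 27/4 = 27/4. Minimum is 6/5 at row 2 (s2 leaves); pivot element 5.
Pivot on row 2; the z-row RHS becomes 0 − (-6)·(6/5) = 36/5.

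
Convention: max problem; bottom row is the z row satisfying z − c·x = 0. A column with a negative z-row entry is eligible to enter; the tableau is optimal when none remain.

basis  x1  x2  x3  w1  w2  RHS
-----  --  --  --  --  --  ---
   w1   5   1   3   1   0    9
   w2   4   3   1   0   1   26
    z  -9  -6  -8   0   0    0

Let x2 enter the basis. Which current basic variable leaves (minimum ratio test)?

w2

Column x2 entries and ratios — w1: 9/1 = 9; w2: 26/3 = 26/3.
Smallest ratio is 26/3 in the row of w2, so w2 leaves.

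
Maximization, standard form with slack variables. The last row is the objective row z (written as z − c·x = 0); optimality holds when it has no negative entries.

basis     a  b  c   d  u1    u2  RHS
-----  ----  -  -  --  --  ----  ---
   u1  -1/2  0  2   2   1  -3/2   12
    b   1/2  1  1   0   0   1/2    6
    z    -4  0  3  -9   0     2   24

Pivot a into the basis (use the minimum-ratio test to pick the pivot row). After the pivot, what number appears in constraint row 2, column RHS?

12

Ratio test on column a — row 1: entry -1/2 ≤ 0; row 2: 6/(1/2) = 12. Minimum is 12 at row 2 (b leaves); pivot element 1/2.
Divide row 2 by 1/2; eliminate column a from the other rows.
In the new row 2, the RHS entry is the old entry divided by the pivot: 6/(1/2) = 12.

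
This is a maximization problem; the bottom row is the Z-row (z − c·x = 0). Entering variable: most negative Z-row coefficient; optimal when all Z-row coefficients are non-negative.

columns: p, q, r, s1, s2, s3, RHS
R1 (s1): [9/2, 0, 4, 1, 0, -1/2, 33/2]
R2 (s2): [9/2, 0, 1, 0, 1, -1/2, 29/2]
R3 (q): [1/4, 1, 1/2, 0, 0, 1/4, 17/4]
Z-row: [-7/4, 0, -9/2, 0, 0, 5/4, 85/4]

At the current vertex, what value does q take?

q is basic (row 3); its value is the RHS of that row, 17/4.

17/4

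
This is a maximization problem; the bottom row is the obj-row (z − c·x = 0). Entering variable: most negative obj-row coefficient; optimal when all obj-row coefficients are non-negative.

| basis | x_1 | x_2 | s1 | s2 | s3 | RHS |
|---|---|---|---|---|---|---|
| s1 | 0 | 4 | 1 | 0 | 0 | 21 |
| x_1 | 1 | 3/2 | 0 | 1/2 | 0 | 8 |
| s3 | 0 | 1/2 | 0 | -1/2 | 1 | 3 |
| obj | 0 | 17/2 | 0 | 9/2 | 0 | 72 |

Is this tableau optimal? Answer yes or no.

yes

Every obj-row coefficient is ≥ 0, so the tableau is optimal.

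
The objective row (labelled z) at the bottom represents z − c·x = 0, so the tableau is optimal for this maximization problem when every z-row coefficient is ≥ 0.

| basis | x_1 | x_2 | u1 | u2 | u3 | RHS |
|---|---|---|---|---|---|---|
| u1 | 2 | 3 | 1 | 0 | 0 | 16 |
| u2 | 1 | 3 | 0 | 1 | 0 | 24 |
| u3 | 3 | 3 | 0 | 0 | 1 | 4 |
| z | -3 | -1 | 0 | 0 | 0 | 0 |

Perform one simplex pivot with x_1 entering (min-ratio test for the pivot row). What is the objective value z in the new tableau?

Ratio test on column x_1 — row 1: 16/2 = 8; row 2: 24/1 = 24; row 3: 4/3 = 4/3. Minimum is 4/3 at row 3 (u3 leaves); pivot element 3.
Pivot on row 3; the z-row RHS becomes 0 − (-3)·(4/3) = 4.

4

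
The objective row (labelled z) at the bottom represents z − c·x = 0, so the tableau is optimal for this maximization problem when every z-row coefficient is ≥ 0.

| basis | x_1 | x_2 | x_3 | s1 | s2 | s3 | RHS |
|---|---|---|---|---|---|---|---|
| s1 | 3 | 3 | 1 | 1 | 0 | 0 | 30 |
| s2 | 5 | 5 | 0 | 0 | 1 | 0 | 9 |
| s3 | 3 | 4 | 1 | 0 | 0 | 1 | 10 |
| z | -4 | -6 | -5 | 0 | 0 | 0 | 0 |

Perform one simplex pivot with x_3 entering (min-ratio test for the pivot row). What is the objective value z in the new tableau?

50

Ratio test on column x_3 — row 1: 30/1 = 30; row 2: entry 0 ≤ 0; row 3: 10/1 = 10. Minimum is 10 at row 3 (s3 leaves); pivot element 1.
Pivot on row 3; the z-row RHS becomes 0 − (-5)·10 = 50.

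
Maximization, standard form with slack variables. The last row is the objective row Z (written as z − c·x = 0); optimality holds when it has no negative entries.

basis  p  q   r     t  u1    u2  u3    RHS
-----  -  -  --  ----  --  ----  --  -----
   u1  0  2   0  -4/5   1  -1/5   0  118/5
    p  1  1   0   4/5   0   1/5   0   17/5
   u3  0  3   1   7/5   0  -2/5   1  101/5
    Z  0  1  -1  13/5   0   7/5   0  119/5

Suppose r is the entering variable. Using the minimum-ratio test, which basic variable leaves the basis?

u3

Column r entries and ratios — u1: 0 ≤ 0, skip; p: 0 ≤ 0, skip; u3: (101/5)/1 = 101/5.
Smallest ratio is 101/5 in the row of u3, so u3 leaves.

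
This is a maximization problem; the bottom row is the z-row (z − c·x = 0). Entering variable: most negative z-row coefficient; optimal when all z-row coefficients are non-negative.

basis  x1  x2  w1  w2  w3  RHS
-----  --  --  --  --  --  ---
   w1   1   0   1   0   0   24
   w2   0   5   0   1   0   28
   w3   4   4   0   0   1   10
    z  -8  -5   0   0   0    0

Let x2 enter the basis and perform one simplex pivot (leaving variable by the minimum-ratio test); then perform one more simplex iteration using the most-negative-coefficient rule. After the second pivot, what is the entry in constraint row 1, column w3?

Ratio test on column x2 — row 1: entry 0 ≤ 0; row 2: 28/5 = 28/5; row 3: 10/4 = 5/2. Minimum is 5/2 at row 3 (w3 leaves); pivot element 4.
Divide row 3 by 4; eliminate column x2 from the other rows.
Second iteration: most negative z-row entry is -3 in column x1, so x1 enters.
Ratio test on column x1 — row 1: 24/1 = 24; row 2: entry -5 ≤ 0; row 3: (5/2)/1 = 5/2. Minimum is 5/2 at row 3 (x2 leaves); pivot element 1.
Divide row 3 by 1; eliminate column x1 from the other rows.
After both pivots, the entry at constraint row 1, column w3 is -1/4.

-1/4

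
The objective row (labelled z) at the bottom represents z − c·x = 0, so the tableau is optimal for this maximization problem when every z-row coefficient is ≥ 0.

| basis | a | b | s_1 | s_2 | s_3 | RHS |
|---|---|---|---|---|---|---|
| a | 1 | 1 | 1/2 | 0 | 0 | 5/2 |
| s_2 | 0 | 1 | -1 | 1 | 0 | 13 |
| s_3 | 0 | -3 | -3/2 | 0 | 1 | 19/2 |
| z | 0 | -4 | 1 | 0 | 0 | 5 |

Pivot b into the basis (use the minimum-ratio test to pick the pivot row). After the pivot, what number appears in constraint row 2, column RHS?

21/2

Ratio test on column b — row 1: (5/2)/1 = 5/2; row 2: 13/1 = 13; row 3: entry -3 ≤ 0. Minimum is 5/2 at row 1 (a leaves); pivot element 1.
Divide row 1 by 1; eliminate column b from the other rows.
Row 2 update in column RHS: 13 − 1·(5/2) = 21/2.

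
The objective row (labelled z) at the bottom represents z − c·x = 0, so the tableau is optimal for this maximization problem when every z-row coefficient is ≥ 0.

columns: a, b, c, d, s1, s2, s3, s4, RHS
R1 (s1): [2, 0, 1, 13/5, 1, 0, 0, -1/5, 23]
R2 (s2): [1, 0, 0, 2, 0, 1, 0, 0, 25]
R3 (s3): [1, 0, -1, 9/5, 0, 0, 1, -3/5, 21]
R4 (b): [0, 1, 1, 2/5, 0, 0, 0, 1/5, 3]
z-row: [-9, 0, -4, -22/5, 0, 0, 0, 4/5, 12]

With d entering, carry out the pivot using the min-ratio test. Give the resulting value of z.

45

Ratio test on column d — row 1: 23/(13/5) = 115/13; row 2: 25/2 = 25/2; row 3: 21/(9/5) = 35/3; row 4: 3/(2/5) = 15/2. Minimum is 15/2 at row 4 (b leaves); pivot element 2/5.
Pivot on row 4; the z-row RHS becomes 12 − (-22/5)·(15/2) = 45.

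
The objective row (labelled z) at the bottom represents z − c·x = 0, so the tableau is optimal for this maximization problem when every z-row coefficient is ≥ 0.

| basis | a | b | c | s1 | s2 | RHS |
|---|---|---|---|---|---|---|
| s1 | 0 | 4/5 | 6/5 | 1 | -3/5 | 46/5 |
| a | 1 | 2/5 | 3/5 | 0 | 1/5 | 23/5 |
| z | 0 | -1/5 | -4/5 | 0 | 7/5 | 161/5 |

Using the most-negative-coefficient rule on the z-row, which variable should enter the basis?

c

Negative z-row entries: b: -1/5, c: -4/5.
The most negative is -4/5 in column c, so c enters.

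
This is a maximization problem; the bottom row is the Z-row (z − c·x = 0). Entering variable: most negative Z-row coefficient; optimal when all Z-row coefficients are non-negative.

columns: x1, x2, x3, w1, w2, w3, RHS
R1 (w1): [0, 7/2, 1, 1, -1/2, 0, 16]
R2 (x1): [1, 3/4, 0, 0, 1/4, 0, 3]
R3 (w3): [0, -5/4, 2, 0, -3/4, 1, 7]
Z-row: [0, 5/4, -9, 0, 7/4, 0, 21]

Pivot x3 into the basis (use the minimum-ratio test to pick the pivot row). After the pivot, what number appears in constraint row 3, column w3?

Ratio test on column x3 — row 1: 16/1 = 16; row 2: entry 0 ≤ 0; row 3: 7/2 = 7/2. Minimum is 7/2 at row 3 (w3 leaves); pivot element 2.
Divide row 3 by 2; eliminate column x3 from the other rows.
In the new row 3, the w3 entry is the old entry divided by the pivot: 1/2 = 1/2.

1/2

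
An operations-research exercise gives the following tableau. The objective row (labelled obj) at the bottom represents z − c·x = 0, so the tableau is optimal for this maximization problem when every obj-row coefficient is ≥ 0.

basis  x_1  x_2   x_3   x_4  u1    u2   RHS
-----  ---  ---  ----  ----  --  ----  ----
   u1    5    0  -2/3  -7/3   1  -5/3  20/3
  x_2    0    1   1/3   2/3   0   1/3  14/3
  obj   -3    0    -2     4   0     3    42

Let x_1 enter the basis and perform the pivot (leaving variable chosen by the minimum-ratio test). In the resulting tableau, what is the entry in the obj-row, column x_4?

13/5

Ratio test on column x_1 — row 1: (20/3)/5 = 4/3; row 2: entry 0 ≤ 0. Minimum is 4/3 at row 1 (u1 leaves); pivot element 5.
Divide row 1 by 5; eliminate column x_1 from the other rows.
obj-row update in column x_4: 4 − (-3)·(-7/15) = 13/5.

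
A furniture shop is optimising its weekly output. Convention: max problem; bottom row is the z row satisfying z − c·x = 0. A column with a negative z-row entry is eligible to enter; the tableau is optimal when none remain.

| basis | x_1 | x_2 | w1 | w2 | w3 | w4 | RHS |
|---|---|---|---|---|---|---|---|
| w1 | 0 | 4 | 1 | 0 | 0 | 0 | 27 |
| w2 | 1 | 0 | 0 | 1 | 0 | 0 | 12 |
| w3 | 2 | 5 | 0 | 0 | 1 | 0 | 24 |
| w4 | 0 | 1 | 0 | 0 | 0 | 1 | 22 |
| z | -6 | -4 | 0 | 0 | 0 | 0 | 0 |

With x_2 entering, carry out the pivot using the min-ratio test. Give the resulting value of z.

Ratio test on column x_2 — row 1: 27/4 = 27/4; row 2: entry 0 ≤ 0; row 3: 24/5 = 24/5; row 4: 22/1 = 22. Minimum is 24/5 at row 3 (w3 leaves); pivot element 5.
Pivot on row 3; the z-row RHS becomes 0 − (-4)·(24/5) = 96/5.

96/5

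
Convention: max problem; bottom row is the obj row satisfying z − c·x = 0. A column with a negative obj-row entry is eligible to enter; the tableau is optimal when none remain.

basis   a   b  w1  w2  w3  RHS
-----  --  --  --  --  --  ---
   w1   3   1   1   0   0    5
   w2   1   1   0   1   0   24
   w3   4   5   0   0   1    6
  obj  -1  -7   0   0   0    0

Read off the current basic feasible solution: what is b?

0

b is not in the basis, so in the current basic feasible solution b = 0.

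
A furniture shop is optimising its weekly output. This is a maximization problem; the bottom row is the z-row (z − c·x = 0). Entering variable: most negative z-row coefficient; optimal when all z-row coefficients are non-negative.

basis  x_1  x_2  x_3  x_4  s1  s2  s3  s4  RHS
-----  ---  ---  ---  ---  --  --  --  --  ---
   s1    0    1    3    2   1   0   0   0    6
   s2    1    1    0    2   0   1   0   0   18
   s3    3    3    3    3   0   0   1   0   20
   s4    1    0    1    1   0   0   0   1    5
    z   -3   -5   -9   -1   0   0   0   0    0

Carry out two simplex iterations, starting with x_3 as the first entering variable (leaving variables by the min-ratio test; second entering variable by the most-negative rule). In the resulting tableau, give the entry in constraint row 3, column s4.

-3

Ratio test on column x_3 — row 1: 6/3 = 2; row 2: entry 0 ≤ 0; row 3: 20/3 = 20/3; row 4: 5/1 = 5. Minimum is 2 at row 1 (s1 leaves); pivot element 3.
Divide row 1 by 3; eliminate column x_3 from the other rows.
Second iteration: most negative z-row entry is -3 in column x_1, so x_1 enters.
Ratio test on column x_1 — row 1: entry 0 ≤ 0; row 2: 18/1 = 18; row 3: 14/3 = 14/3; row 4: 3/1 = 3. Minimum is 3 at row 4 (s4 leaves); pivot element 1.
Divide row 4 by 1; eliminate column x_1 from the other rows.
After both pivots, the entry at constraint row 3, column s4 is -3.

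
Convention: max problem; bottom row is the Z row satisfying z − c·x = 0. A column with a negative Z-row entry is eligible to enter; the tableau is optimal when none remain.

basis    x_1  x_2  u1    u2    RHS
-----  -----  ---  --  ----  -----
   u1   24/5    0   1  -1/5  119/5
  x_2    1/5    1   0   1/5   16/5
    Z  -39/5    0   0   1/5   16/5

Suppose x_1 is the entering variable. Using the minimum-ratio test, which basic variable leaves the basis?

Column x_1 entries and ratios — u1: (119/5)/(24/5) = 119/24; x_2: (16/5)/(1/5) = 16.
Smallest ratio is 119/24 in the row of u1, so u1 leaves.

u1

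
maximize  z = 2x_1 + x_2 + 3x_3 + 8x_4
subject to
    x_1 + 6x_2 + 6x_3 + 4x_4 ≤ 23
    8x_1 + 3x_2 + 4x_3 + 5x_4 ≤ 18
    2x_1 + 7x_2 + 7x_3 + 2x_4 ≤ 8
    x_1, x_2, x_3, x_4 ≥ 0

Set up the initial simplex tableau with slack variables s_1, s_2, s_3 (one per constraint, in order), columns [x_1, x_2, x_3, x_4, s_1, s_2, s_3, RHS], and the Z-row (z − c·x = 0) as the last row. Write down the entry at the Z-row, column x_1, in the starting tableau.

The Z-row carries the negated objective coefficients: the x_1 entry is -2.

-2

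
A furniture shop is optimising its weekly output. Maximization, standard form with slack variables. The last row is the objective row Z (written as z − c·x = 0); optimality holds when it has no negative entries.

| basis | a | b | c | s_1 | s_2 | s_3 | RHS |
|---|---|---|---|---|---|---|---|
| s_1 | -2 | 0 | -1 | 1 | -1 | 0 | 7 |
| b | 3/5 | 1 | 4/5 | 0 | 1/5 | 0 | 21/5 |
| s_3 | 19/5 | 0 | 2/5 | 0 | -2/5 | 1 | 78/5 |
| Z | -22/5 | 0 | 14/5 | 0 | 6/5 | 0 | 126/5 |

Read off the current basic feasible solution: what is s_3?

s_3 is basic (row 3); its value is the RHS of that row, 78/5.

78/5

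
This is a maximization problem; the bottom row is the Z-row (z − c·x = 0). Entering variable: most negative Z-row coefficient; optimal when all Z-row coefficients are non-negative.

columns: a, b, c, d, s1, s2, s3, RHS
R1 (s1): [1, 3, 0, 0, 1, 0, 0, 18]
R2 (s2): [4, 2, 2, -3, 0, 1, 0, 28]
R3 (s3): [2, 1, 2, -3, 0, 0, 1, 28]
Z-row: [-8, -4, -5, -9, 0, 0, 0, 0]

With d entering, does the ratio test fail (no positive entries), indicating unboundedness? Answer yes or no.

Every constraint-row entry in column d is ≤ 0, so increasing d is unbounded.

yes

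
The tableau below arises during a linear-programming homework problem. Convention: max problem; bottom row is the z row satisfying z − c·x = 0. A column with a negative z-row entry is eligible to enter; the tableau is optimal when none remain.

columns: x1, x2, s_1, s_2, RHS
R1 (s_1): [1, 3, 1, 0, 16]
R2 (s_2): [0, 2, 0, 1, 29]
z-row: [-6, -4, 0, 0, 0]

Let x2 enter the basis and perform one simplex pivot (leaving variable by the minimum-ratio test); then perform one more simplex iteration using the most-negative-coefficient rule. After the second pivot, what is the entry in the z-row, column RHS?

96

Ratio test on column x2 — row 1: 16/3 = 16/3; row 2: 29/2 = 29/2. Minimum is 16/3 at row 1 (s_1 leaves); pivot element 3.
Divide row 1 by 3; eliminate column x2 from the other rows.
Second iteration: most negative z-row entry is -14/3 in column x1, so x1 enters.
Ratio test on column x1 — row 1: (16/3)/(1/3) = 16; row 2: entry -2/3 ≤ 0. Minimum is 16 at row 1 (x2 leaves); pivot element 1/3.
Divide row 1 by 1/3; eliminate column x1 from the other rows.
After both pivots, the entry at the z-row, column RHS is 96.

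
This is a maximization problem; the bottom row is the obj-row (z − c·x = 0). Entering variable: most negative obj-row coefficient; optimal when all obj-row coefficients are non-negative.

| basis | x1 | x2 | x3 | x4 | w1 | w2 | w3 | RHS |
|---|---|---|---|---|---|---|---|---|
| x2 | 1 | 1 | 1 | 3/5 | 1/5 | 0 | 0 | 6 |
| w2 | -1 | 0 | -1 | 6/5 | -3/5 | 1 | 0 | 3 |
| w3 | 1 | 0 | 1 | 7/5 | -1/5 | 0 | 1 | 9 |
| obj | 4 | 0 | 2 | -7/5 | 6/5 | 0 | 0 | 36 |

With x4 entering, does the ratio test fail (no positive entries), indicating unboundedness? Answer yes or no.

no

Column x4 has positive entries in row(s) 1, 2, 3, so the ratio test bounds it — not unbounded.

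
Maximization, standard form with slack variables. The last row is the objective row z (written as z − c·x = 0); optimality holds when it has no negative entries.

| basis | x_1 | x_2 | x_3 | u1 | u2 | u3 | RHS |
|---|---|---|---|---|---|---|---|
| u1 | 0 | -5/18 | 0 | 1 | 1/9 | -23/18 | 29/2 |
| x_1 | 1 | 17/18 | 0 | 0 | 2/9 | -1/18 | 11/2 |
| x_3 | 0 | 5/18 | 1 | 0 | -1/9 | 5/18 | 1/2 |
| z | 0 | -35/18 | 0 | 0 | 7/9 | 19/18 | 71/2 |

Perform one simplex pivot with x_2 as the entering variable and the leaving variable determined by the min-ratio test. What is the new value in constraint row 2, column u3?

-1

Ratio test on column x_2 — row 1: entry -5/18 ≤ 0; row 2: (11/2)/(17/18) = 99/17; row 3: (1/2)/(5/18) = 9/5. Minimum is 9/5 at row 3 (x_3 leaves); pivot element 5/18.
Divide row 3 by 5/18; eliminate column x_2 from the other rows.
Row 2 update in column u3: -1/18 − (17/18)·1 = -1.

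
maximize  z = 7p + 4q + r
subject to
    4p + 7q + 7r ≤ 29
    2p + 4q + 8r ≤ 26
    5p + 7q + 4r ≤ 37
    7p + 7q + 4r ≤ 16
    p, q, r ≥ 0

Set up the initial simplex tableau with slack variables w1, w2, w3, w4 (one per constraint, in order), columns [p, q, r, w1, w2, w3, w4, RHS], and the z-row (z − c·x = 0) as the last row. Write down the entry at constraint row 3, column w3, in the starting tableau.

Slack w3 belongs to constraint 3; its column is the unit vector e_3, so the entry in row 3 is 1.

1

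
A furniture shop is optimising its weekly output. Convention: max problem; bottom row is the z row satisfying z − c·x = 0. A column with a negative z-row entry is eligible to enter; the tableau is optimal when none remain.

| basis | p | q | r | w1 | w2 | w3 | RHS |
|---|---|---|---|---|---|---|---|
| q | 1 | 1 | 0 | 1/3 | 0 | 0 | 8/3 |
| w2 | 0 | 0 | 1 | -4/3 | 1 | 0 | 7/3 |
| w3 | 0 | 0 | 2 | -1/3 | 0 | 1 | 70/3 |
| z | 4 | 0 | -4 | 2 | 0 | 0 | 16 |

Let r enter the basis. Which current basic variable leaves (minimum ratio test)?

w2

Column r entries and ratios — q: 0 ≤ 0, skip; w2: (7/3)/1 = 7/3; w3: (70/3)/2 = 35/3.
Smallest ratio is 7/3 in the row of w2, so w2 leaves.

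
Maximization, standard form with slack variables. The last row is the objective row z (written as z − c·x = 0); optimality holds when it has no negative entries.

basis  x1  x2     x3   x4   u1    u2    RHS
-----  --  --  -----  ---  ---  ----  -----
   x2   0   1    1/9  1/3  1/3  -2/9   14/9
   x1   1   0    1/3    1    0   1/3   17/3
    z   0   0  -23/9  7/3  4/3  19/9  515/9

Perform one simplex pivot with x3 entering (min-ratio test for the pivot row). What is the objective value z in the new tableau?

Ratio test on column x3 — row 1: (14/9)/(1/9) = 14; row 2: (17/3)/(1/3) = 17. Minimum is 14 at row 1 (x2 leaves); pivot element 1/9.
Pivot on row 1; the z-row RHS becomes 515/9 − (-23/9)·14 = 93.

93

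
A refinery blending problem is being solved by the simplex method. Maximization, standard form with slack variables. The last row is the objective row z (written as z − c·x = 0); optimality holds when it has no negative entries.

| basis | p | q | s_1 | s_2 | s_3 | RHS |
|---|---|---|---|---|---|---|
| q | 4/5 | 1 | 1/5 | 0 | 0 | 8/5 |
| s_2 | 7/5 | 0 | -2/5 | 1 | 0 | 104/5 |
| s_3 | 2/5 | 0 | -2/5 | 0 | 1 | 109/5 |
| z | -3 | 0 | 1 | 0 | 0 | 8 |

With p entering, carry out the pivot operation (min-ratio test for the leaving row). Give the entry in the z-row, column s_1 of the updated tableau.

Ratio test on column p — row 1: (8/5)/(4/5) = 2; row 2: (104/5)/(7/5) = 104/7; row 3: (109/5)/(2/5) = 109/2. Minimum is 2 at row 1 (q leaves); pivot element 4/5.
Divide row 1 by 4/5; eliminate column p from the other rows.
z-row update in column s_1: 1 − (-3)·(1/4) = 7/4.

7/4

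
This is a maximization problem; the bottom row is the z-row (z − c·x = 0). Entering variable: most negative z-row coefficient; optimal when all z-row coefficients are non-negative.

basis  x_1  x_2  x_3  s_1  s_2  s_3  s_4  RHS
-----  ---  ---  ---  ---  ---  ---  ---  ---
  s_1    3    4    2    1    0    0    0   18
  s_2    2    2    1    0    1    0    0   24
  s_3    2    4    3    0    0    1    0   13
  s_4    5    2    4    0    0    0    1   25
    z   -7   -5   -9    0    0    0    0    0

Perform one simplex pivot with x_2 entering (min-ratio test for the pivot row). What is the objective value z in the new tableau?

65/4

Ratio test on column x_2 — row 1: 18/4 = 9/2; row 2: 24/2 = 12; row 3: 13/4 = 13/4; row 4: 25/2 = 25/2. Minimum is 13/4 at row 3 (s_3 leaves); pivot element 4.
Pivot on row 3; the z-row RHS becomes 0 − (-5)·(13/4) = 65/4.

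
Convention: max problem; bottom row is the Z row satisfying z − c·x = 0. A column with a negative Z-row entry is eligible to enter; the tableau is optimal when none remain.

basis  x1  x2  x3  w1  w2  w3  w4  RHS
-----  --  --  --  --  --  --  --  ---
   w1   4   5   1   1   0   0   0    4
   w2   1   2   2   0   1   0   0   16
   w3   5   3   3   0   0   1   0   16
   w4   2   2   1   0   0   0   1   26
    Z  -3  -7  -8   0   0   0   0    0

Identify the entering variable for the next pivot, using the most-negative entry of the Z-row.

Negative Z-row entries: x1: -3, x2: -7, x3: -8.
The most negative is -8 in column x3, so x3 enters.

x3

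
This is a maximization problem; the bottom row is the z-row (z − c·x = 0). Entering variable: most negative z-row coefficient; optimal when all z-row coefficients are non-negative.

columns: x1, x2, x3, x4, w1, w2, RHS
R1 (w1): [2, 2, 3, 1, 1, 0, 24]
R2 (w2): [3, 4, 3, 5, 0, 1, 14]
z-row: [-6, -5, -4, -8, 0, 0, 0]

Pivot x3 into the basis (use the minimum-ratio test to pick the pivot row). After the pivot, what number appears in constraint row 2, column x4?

Ratio test on column x3 — row 1: 24/3 = 8; row 2: 14/3 = 14/3. Minimum is 14/3 at row 2 (w2 leaves); pivot element 3.
Divide row 2 by 3; eliminate column x3 from the other rows.
In the new row 2, the x4 entry is the old entry divided by the pivot: 5/3 = 5/3.

5/3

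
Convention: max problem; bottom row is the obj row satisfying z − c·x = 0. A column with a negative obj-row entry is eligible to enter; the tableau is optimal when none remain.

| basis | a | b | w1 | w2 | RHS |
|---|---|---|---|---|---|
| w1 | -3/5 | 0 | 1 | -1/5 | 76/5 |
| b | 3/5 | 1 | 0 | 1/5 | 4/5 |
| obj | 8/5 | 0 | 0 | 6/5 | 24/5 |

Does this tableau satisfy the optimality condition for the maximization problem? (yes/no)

Every obj-row coefficient is ≥ 0, so the tableau is optimal.

yes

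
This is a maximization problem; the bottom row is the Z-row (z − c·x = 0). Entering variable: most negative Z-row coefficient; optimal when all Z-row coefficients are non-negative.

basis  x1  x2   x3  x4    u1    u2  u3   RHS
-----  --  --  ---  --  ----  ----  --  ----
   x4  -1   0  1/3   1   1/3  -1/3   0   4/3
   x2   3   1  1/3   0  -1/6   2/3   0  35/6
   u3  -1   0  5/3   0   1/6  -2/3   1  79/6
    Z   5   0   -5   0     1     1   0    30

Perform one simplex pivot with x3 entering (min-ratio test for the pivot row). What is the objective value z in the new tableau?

Ratio test on column x3 — row 1: (4/3)/(1/3) = 4; row 2: (35/6)/(1/3) = 35/2; row 3: (79/6)/(5/3) = 79/10. Minimum is 4 at row 1 (x4 leaves); pivot element 1/3.
Pivot on row 1; the Z-row RHS becomes 30 − (-5)·4 = 50.

50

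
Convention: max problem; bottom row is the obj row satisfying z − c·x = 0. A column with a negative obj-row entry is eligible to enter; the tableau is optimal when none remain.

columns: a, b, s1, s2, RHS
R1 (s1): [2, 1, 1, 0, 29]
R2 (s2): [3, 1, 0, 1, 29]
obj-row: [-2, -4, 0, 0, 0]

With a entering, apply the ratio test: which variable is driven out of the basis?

s2

Column a entries and ratios — s1: 29/2 = 29/2; s2: 29/3 = 29/3.
Smallest ratio is 29/3 in the row of s2, so s2 leaves.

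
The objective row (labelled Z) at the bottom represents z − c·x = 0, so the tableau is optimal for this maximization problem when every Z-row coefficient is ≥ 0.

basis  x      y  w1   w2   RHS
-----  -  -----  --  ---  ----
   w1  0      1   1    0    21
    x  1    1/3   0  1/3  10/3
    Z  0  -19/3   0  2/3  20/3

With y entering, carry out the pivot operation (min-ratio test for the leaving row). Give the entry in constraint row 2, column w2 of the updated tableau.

Ratio test on column y — row 1: 21/1 = 21; row 2: (10/3)/(1/3) = 10. Minimum is 10 at row 2 (x leaves); pivot element 1/3.
Divide row 2 by 1/3; eliminate column y from the other rows.
In the new row 2, the w2 entry is the old entry divided by the pivot: (1/3)/(1/3) = 1.

1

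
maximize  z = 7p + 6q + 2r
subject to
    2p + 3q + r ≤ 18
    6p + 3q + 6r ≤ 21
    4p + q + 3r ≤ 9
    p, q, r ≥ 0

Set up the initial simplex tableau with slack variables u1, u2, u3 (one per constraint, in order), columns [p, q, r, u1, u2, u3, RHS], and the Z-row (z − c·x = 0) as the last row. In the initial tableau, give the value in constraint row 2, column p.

6

Constraint 2 has coefficient 6 on p.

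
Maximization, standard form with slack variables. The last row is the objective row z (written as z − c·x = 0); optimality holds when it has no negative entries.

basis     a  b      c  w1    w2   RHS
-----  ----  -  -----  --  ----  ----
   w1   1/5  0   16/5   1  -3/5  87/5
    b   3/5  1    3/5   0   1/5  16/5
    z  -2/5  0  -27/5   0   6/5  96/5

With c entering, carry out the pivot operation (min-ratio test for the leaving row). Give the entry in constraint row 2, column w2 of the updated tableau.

1/3

Ratio test on column c — row 1: (87/5)/(16/5) = 87/16; row 2: (16/5)/(3/5) = 16/3. Minimum is 16/3 at row 2 (b leaves); pivot element 3/5.
Divide row 2 by 3/5; eliminate column c from the other rows.
In the new row 2, the w2 entry is the old entry divided by the pivot: (1/5)/(3/5) = 1/3.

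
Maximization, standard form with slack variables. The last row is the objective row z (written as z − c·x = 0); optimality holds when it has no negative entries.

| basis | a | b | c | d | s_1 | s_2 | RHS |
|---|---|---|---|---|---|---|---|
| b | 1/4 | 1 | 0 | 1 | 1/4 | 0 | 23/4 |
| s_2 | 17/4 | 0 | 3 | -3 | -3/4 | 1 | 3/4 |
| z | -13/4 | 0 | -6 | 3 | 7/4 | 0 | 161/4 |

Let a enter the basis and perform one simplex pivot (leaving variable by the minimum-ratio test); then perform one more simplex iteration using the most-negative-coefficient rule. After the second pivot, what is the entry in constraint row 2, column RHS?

1/4

Ratio test on column a — row 1: (23/4)/(1/4) = 23; row 2: (3/4)/(17/4) = 3/17. Minimum is 3/17 at row 2 (s_2 leaves); pivot element 17/4.
Divide row 2 by 17/4; eliminate column a from the other rows.
Second iteration: most negative z-row entry is -63/17 in column c, so c enters.
Ratio test on column c — row 1: entry -3/17 ≤ 0; row 2: (3/17)/(12/17) = 1/4. Minimum is 1/4 at row 2 (a leaves); pivot element 12/17.
Divide row 2 by 12/17; eliminate column c from the other rows.
After both pivots, the entry at constraint row 2, column RHS is 1/4.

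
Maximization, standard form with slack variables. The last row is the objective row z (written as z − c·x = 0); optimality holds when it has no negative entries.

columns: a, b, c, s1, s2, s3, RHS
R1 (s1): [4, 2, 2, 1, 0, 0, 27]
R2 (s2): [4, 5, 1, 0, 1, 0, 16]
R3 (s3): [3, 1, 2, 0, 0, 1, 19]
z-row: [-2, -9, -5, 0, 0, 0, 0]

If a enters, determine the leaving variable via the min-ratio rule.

Column a entries and ratios — s1: 27/4 = 27/4; s2: 16/4 = 4; s3: 19/3 = 19/3.
Smallest ratio is 4 in the row of s2, so s2 leaves.

s2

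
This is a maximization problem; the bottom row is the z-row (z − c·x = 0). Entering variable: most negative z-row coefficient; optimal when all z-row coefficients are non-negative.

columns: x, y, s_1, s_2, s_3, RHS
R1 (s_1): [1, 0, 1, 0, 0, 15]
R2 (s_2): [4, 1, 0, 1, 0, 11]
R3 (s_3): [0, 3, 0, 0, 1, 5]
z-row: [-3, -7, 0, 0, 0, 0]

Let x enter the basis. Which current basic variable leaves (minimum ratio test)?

Column x entries and ratios — s_1: 15/1 = 15; s_2: 11/4 = 11/4; s_3: 0 ≤ 0, skip.
Smallest ratio is 11/4 in the row of s_2, so s_2 leaves.

s_2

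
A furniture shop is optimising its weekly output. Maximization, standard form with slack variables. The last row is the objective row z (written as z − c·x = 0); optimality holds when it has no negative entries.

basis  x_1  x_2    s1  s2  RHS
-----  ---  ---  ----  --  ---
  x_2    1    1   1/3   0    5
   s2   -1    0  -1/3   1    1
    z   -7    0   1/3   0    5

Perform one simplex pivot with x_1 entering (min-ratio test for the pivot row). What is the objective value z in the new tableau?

40

Ratio test on column x_1 — row 1: 5/1 = 5; row 2: entry -1 ≤ 0. Minimum is 5 at row 1 (x_2 leaves); pivot element 1.
Pivot on row 1; the z-row RHS becomes 5 − (-7)·5 = 40.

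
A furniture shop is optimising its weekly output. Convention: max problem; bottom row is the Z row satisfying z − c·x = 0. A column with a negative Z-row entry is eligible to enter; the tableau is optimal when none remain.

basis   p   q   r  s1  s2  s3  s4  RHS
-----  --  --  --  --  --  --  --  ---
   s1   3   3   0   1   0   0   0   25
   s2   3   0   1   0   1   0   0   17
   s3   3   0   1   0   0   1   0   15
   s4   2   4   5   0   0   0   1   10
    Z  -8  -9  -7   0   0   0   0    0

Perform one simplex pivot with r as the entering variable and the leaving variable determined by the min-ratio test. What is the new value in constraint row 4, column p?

2/5

Ratio test on column r — row 1: entry 0 ≤ 0; row 2: 17/1 = 17; row 3: 15/1 = 15; row 4: 10/5 = 2. Minimum is 2 at row 4 (s4 leaves); pivot element 5.
Divide row 4 by 5; eliminate column r from the other rows.
In the new row 4, the p entry is the old entry divided by the pivot: 2/5 = 2/5.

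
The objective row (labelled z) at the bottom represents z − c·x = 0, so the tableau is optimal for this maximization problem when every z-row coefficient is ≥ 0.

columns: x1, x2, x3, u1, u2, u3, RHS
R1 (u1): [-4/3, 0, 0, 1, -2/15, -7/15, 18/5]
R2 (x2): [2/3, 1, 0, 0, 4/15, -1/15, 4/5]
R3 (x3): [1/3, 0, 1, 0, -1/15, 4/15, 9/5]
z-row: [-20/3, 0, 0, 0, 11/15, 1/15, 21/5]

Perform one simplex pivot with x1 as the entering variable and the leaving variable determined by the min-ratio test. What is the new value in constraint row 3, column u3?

Ratio test on column x1 — row 1: entry -4/3 ≤ 0; row 2: (4/5)/(2/3) = 6/5; row 3: (9/5)/(1/3) = 27/5. Minimum is 6/5 at row 2 (x2 leaves); pivot element 2/3.
Divide row 2 by 2/3; eliminate column x1 from the other rows.
Row 3 update in column u3: 4/15 − (1/3)·(-1/10) = 3/10.

3/10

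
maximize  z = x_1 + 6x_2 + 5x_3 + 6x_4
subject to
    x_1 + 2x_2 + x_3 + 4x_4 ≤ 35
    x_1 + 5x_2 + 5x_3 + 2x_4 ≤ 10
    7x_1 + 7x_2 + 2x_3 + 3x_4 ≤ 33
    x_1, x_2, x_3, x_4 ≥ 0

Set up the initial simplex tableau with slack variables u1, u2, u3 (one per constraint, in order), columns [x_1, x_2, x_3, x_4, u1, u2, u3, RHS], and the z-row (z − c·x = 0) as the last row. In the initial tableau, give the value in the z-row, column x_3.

The z-row carries the negated objective coefficients: the x_3 entry is -5.

-5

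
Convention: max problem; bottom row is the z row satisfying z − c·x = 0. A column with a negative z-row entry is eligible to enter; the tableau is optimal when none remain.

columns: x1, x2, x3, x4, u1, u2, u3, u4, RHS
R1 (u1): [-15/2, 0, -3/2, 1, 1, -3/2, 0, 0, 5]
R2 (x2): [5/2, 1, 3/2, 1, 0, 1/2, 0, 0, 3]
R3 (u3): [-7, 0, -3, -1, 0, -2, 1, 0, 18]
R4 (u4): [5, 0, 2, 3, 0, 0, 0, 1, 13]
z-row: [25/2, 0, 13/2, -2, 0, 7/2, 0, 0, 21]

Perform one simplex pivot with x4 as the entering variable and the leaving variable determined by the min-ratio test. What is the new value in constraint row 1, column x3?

Ratio test on column x4 — row 1: 5/1 = 5; row 2: 3/1 = 3; row 3: entry -1 ≤ 0; row 4: 13/3 = 13/3. Minimum is 3 at row 2 (x2 leaves); pivot element 1.
Divide row 2 by 1; eliminate column x4 from the other rows.
Row 1 update in column x3: -3/2 − 1·(3/2) = -3.

-3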